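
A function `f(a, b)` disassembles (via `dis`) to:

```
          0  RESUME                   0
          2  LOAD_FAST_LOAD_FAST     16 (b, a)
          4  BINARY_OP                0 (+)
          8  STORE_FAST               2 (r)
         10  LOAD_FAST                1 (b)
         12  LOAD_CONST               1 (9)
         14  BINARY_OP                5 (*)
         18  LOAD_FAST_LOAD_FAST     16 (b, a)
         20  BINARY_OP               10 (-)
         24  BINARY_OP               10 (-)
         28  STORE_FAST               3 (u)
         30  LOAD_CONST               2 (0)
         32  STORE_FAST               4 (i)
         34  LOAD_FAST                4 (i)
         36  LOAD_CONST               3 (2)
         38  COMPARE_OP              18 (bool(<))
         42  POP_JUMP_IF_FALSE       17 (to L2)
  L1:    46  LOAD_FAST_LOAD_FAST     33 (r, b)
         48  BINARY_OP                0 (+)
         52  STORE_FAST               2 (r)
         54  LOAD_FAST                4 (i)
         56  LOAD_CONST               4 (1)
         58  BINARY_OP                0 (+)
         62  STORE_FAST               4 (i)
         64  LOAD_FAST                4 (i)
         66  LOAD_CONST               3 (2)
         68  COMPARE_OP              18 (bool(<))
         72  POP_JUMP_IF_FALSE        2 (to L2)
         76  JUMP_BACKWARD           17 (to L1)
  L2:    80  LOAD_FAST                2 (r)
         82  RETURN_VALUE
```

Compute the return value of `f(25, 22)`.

LOAD_FAST_LOAD_FAST b,a → push 22,25. Stack: [22, 25]
BINARY_OP + → 22 + 25 = 47. Stack: [47]
STORE_FAST r → r=47. Stack: []
LOAD_FAST b → push 22. Stack: [22]
LOAD_CONST → push 9. Stack: [22, 9]
BINARY_OP * → 22 * 9 = 198. Stack: [198]
LOAD_FAST_LOAD_FAST b,a → push 22,25. Stack: [198, 22, 25]
BINARY_OP - → 22 - 25 = -3. Stack: [198, -3]
BINARY_OP - → 198 - -3 = 201. Stack: [201]
STORE_FAST u → u=201. Stack: []
LOAD_CONST → push 0. Stack: [0]
STORE_FAST i → i=0. Stack: []
LOAD_FAST i → push 0. Stack: [0]
LOAD_CONST → push 2. Stack: [0, 2]
COMPARE_OP bool(<) → 0 vs 2 = True. Stack: [True]
POP_JUMP_IF_FALSE → pop True; no jump. Stack: []
LOAD_FAST_LOAD_FAST r,b → push 47,22. Stack: [47, 22]
BINARY_OP + → 47 + 22 = 69. Stack: [69]
STORE_FAST r → r=69. Stack: []
LOAD_FAST i → push 0. Stack: [0]
LOAD_CONST → push 1. Stack: [0, 1]
BINARY_OP + → 0 + 1 = 1. Stack: [1]
STORE_FAST i → i=1. Stack: []
LOAD_FAST i → push 1. Stack: [1]
LOAD_CONST → push 2. Stack: [1, 2]
COMPARE_OP bool(<) → 1 vs 2 = True. Stack: [True]
POP_JUMP_IF_FALSE → pop True; no jump. Stack: []
LOAD_FAST_LOAD_FAST r,b → push 69,22. Stack: [69, 22]
BINARY_OP + → 69 + 22 = 91. Stack: [91]
STORE_FAST r → r=91. Stack: []
LOAD_FAST i → push 1. Stack: [1]
LOAD_CONST → push 1. Stack: [1, 1]
BINARY_OP + → 1 + 1 = 2. Stack: [2]
STORE_FAST i → i=2. Stack: []
LOAD_FAST i → push 2. Stack: [2]
LOAD_CONST → push 2. Stack: [2, 2]
COMPARE_OP bool(<) → 2 vs 2 = False. Stack: [False]
POP_JUMP_IF_FALSE → pop False; jump. Stack: []
LOAD_FAST r → push 91. Stack: [91]
RETURN_VALUE → return 91.

91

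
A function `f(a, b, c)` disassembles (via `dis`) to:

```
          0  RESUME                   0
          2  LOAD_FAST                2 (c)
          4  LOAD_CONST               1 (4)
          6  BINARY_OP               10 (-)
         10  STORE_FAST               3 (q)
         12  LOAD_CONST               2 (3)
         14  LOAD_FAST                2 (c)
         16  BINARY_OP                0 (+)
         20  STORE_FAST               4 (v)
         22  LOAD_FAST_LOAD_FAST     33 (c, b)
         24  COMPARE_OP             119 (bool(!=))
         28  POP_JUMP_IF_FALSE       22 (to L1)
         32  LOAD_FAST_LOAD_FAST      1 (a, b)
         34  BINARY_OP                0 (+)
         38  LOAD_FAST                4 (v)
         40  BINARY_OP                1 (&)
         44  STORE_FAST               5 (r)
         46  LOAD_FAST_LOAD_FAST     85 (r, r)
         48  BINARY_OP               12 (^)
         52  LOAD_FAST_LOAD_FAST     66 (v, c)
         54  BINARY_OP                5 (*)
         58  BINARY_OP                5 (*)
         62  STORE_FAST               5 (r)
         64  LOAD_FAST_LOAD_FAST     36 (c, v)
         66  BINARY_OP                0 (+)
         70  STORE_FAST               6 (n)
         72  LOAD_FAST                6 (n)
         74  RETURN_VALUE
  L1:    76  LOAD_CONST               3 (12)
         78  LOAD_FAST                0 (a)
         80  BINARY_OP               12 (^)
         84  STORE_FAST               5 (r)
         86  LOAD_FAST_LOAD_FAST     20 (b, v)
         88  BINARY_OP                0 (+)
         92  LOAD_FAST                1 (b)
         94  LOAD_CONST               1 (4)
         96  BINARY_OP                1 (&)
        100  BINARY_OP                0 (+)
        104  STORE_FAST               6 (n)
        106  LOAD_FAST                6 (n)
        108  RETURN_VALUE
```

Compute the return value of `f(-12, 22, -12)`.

LOAD_FAST c → push -12. Stack: [-12]
LOAD_CONST → push 4. Stack: [-12, 4]
BINARY_OP - → -12 - 4 = -16. Stack: [-16]
STORE_FAST q → q=-16. Stack: []
LOAD_CONST → push 3. Stack: [3]
LOAD_FAST c → push -12. Stack: [3, -12]
BINARY_OP + → 3 + -12 = -9. Stack: [-9]
STORE_FAST v → v=-9. Stack: []
LOAD_FAST_LOAD_FAST c,b → push -12,22. Stack: [-12, 22]
COMPARE_OP bool(!=) → -12 vs 22 = True. Stack: [True]
POP_JUMP_IF_FALSE → pop True; no jump. Stack: []
LOAD_FAST_LOAD_FAST a,b → push -12,22. Stack: [-12, 22]
BINARY_OP + → -12 + 22 = 10. Stack: [10]
LOAD_FAST v → push -9. Stack: [10, -9]
BINARY_OP & → 10 & -9 = 2. Stack: [2]
STORE_FAST r → r=2. Stack: []
LOAD_FAST_LOAD_FAST r,r → push 2,2. Stack: [2, 2]
BINARY_OP ^ → 2 ^ 2 = 0. Stack: [0]
LOAD_FAST_LOAD_FAST v,c → push -9,-12. Stack: [0, -9, -12]
BINARY_OP * → -9 * -12 = 108. Stack: [0, 108]
BINARY_OP * → 0 * 108 = 0. Stack: [0]
STORE_FAST r → r=0. Stack: []
LOAD_FAST_LOAD_FAST c,v → push -12,-9. Stack: [-12, -9]
BINARY_OP + → -12 + -9 = -21. Stack: [-21]
STORE_FAST n → n=-21. Stack: []
LOAD_FAST n → push -21. Stack: [-21]
RETURN_VALUE → return -21.

-21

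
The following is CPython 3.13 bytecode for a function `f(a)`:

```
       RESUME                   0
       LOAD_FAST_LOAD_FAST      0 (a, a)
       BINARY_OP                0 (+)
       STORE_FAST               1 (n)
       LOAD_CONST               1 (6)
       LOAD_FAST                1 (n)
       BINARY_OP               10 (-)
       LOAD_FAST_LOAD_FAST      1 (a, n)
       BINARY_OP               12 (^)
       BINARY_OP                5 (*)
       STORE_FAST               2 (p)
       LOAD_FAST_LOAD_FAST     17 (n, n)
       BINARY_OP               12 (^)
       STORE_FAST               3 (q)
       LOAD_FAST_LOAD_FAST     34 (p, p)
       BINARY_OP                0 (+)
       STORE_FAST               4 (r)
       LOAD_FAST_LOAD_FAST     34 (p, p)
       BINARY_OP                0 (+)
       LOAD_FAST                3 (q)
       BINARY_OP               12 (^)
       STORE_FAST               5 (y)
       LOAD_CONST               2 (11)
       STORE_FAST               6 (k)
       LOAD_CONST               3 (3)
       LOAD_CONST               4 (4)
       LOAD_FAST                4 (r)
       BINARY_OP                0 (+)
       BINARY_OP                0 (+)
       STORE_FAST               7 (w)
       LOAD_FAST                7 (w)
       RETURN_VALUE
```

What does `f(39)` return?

LOAD_FAST_LOAD_FAST a,a → push 39,39. Stack: [39, 39]
BINARY_OP + → 39 + 39 = 78. Stack: [78]
STORE_FAST n → n=78. Stack: []
LOAD_CONST → push 6. Stack: [6]
LOAD_FAST n → push 78. Stack: [6, 78]
BINARY_OP - → 6 - 78 = -72. Stack: [-72]
LOAD_FAST_LOAD_FAST a,n → push 39,78. Stack: [-72, 39, 78]
BINARY_OP ^ → 39 ^ 78 = 105. Stack: [-72, 105]
BINARY_OP * → -72 * 105 = -7560. Stack: [-7560]
STORE_FAST p → p=-7560. Stack: []
LOAD_FAST_LOAD_FAST n,n → push 78,78. Stack: [78, 78]
BINARY_OP ^ → 78 ^ 78 = 0. Stack: [0]
STORE_FAST q → q=0. Stack: []
LOAD_FAST_LOAD_FAST p,p → push -7560,-7560. Stack: [-7560, -7560]
BINARY_OP + → -7560 + -7560 = -15120. Stack: [-15120]
STORE_FAST r → r=-15120. Stack: []
LOAD_FAST_LOAD_FAST p,p → push -7560,-7560. Stack: [-7560, -7560]
BINARY_OP + → -7560 + -7560 = -15120. Stack: [-15120]
LOAD_FAST q → push 0. Stack: [-15120, 0]
BINARY_OP ^ → -15120 ^ 0 = -15120. Stack: [-15120]
STORE_FAST y → y=-15120. Stack: []
LOAD_CONST → push 11. Stack: [11]
STORE_FAST k → k=11. Stack: []
LOAD_CONST → push 3. Stack: [3]
LOAD_CONST → push 4. Stack: [3, 4]
LOAD_FAST r → push -15120. Stack: [3, 4, -15120]
BINARY_OP + → 4 + -15120 = -15116. Stack: [3, -15116]
BINARY_OP + → 3 + -15116 = -15113. Stack: [-15113]
STORE_FAST w → w=-15113. Stack: []
LOAD_FAST w → push -15113. Stack: [-15113]
RETURN_VALUE → return -15113.

-15113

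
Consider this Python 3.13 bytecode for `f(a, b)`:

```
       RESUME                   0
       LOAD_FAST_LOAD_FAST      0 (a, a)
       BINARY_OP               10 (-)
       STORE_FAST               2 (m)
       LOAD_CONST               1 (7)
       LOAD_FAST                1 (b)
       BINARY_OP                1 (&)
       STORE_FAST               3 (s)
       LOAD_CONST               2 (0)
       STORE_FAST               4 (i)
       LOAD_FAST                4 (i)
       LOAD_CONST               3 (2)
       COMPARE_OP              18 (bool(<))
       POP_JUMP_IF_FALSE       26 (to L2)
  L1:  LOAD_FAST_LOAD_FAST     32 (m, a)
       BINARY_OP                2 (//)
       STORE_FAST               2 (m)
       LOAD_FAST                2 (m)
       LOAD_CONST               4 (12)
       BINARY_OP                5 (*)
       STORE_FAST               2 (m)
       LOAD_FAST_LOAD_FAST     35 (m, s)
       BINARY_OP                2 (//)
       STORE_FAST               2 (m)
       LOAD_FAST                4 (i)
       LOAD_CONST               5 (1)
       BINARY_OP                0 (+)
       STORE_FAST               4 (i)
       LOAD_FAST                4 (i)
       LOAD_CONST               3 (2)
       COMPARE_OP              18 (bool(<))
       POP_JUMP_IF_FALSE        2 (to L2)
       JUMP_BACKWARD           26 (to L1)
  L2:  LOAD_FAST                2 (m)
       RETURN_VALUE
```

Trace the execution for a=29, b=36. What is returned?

0

LOAD_FAST_LOAD_FAST a,a → push 29,29. Stack: [29, 29]
BINARY_OP - → 29 - 29 = 0. Stack: [0]
STORE_FAST m → m=0. Stack: []
LOAD_CONST → push 7. Stack: [7]
LOAD_FAST b → push 36. Stack: [7, 36]
BINARY_OP & → 7 & 36 = 4. Stack: [4]
STORE_FAST s → s=4. Stack: []
LOAD_CONST → push 0. Stack: [0]
STORE_FAST i → i=0. Stack: []
LOAD_FAST i → push 0. Stack: [0]
LOAD_CONST → push 2. Stack: [0, 2]
COMPARE_OP bool(<) → 0 vs 2 = True. Stack: [True]
POP_JUMP_IF_FALSE → pop True; no jump. Stack: []
LOAD_FAST_LOAD_FAST m,a → push 0,29. Stack: [0, 29]
BINARY_OP // → 0 // 29 = 0. Stack: [0]
STORE_FAST m → m=0. Stack: []
LOAD_FAST m → push 0. Stack: [0]
LOAD_CONST → push 12. Stack: [0, 12]
BINARY_OP * → 0 * 12 = 0. Stack: [0]
STORE_FAST m → m=0. Stack: []
LOAD_FAST_LOAD_FAST m,s → push 0,4. Stack: [0, 4]
BINARY_OP // → 0 // 4 = 0. Stack: [0]
STORE_FAST m → m=0. Stack: []
LOAD_FAST i → push 0. Stack: [0]
LOAD_CONST → push 1. Stack: [0, 1]
BINARY_OP + → 0 + 1 = 1. Stack: [1]
STORE_FAST i → i=1. Stack: []
LOAD_FAST i → push 1. Stack: [1]
LOAD_CONST → push 2. Stack: [1, 2]
COMPARE_OP bool(<) → 1 vs 2 = True. Stack: [True]
POP_JUMP_IF_FALSE → pop True; no jump. Stack: []
LOAD_FAST_LOAD_FAST m,a → push 0,29. Stack: [0, 29]
BINARY_OP // → 0 // 29 = 0. Stack: [0]
STORE_FAST m → m=0. Stack: []
LOAD_FAST m → push 0. Stack: [0]
LOAD_CONST → push 12. Stack: [0, 12]
BINARY_OP * → 0 * 12 = 0. Stack: [0]
STORE_FAST m → m=0. Stack: []
LOAD_FAST_LOAD_FAST m,s → push 0,4. Stack: [0, 4]
BINARY_OP // → 0 // 4 = 0. Stack: [0]
STORE_FAST m → m=0. Stack: []
LOAD_FAST i → push 1. Stack: [1]
LOAD_CONST → push 1. Stack: [1, 1]
BINARY_OP + → 1 + 1 = 2. Stack: [2]
STORE_FAST i → i=2. Stack: []
LOAD_FAST i → push 2. Stack: [2]
LOAD_CONST → push 2. Stack: [2, 2]
COMPARE_OP bool(<) → 2 vs 2 = False. Stack: [False]
POP_JUMP_IF_FALSE → pop False; jump. Stack: []
LOAD_FAST m → push 0. Stack: [0]
RETURN_VALUE → return 0.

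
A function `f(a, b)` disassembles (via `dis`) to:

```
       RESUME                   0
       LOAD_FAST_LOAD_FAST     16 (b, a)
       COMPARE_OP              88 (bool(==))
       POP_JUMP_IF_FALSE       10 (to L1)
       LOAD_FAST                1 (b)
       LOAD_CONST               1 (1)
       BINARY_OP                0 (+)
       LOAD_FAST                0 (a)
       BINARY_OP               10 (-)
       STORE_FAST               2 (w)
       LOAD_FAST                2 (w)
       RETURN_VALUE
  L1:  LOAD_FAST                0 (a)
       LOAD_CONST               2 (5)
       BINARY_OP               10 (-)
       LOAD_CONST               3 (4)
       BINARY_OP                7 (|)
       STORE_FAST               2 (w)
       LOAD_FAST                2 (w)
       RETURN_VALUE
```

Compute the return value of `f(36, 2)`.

LOAD_FAST_LOAD_FAST b,a → push 2,36. Stack: [2, 36]
COMPARE_OP bool(==) → 2 vs 36 = False. Stack: [False]
POP_JUMP_IF_FALSE → pop False; jump. Stack: []
LOAD_FAST a → push 36. Stack: [36]
LOAD_CONST → push 5. Stack: [36, 5]
BINARY_OP - → 36 - 5 = 31. Stack: [31]
LOAD_CONST → push 4. Stack: [31, 4]
BINARY_OP | → 31 | 4 = 31. Stack: [31]
STORE_FAST w → w=31. Stack: []
LOAD_FAST w → push 31. Stack: [31]
RETURN_VALUE → return 31.

31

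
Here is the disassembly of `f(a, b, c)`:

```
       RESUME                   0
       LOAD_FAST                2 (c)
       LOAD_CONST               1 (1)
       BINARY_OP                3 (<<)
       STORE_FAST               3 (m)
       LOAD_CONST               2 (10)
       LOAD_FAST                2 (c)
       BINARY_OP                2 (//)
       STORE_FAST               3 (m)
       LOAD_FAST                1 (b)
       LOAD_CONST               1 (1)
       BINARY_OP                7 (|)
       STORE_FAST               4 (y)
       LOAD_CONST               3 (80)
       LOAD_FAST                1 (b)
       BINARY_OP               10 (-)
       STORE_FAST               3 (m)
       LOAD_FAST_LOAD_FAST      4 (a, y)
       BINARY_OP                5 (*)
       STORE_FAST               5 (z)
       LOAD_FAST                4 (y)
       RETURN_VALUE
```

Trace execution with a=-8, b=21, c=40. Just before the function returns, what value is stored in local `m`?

LOAD_FAST c → push 40. Stack: [40]
LOAD_CONST → push 1. Stack: [40, 1]
BINARY_OP << → 40 << 1 = 80. Stack: [80]
STORE_FAST m → m=80. Stack: []
LOAD_CONST → push 10. Stack: [10]
LOAD_FAST c → push 40. Stack: [10, 40]
BINARY_OP // → 10 // 40 = 0. Stack: [0]
STORE_FAST m → m=0. Stack: []
LOAD_FAST b → push 21. Stack: [21]
LOAD_CONST → push 1. Stack: [21, 1]
BINARY_OP | → 21 | 1 = 21. Stack: [21]
STORE_FAST y → y=21. Stack: []
LOAD_CONST → push 80. Stack: [80]
LOAD_FAST b → push 21. Stack: [80, 21]
BINARY_OP - → 80 - 21 = 59. Stack: [59]
STORE_FAST m → m=59. Stack: []
LOAD_FAST_LOAD_FAST a,y → push -8,21. Stack: [-8, 21]
BINARY_OP * → -8 * 21 = -168. Stack: [-168]
STORE_FAST z → z=-168. Stack: []
LOAD_FAST y → push 21. Stack: [21]
RETURN_VALUE → return 21.

59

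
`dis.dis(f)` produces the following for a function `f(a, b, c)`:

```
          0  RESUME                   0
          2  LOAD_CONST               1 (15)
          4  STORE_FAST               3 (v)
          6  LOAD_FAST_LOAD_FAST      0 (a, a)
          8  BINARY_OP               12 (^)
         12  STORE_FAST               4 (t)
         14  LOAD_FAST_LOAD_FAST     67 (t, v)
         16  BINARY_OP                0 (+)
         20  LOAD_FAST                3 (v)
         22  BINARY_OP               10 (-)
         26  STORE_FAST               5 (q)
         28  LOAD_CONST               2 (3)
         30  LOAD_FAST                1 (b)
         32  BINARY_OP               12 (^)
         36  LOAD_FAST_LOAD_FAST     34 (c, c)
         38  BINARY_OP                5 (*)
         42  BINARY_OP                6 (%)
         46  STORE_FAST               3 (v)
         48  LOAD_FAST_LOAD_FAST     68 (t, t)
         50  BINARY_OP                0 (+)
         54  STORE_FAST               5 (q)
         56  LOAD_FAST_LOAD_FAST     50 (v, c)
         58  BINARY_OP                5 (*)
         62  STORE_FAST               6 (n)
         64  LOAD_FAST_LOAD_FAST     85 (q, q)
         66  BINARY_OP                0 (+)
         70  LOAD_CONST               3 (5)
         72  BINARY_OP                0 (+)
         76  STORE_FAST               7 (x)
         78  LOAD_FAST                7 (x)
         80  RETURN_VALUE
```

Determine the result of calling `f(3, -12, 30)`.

5

LOAD_CONST → push 15. Stack: [15]
STORE_FAST v → v=15. Stack: []
LOAD_FAST_LOAD_FAST a,a → push 3,3. Stack: [3, 3]
BINARY_OP ^ → 3 ^ 3 = 0. Stack: [0]
STORE_FAST t → t=0. Stack: []
LOAD_FAST_LOAD_FAST t,v → push 0,15. Stack: [0, 15]
BINARY_OP + → 0 + 15 = 15. Stack: [15]
LOAD_FAST v → push 15. Stack: [15, 15]
BINARY_OP - → 15 - 15 = 0. Stack: [0]
STORE_FAST q → q=0. Stack: []
LOAD_CONST → push 3. Stack: [3]
LOAD_FAST b → push -12. Stack: [3, -12]
BINARY_OP ^ → 3 ^ -12 = -9. Stack: [-9]
LOAD_FAST_LOAD_FAST c,c → push 30,30. Stack: [-9, 30, 30]
BINARY_OP * → 30 * 30 = 900. Stack: [-9, 900]
BINARY_OP % → -9 % 900 = 891. Stack: [891]
STORE_FAST v → v=891. Stack: []
LOAD_FAST_LOAD_FAST t,t → push 0,0. Stack: [0, 0]
BINARY_OP + → 0 + 0 = 0. Stack: [0]
STORE_FAST q → q=0. Stack: []
LOAD_FAST_LOAD_FAST v,c → push 891,30. Stack: [891, 30]
BINARY_OP * → 891 * 30 = 26730. Stack: [26730]
STORE_FAST n → n=26730. Stack: []
LOAD_FAST_LOAD_FAST q,q → push 0,0. Stack: [0, 0]
BINARY_OP + → 0 + 0 = 0. Stack: [0]
LOAD_CONST → push 5. Stack: [0, 5]
BINARY_OP + → 0 + 5 = 5. Stack: [5]
STORE_FAST x → x=5. Stack: []
LOAD_FAST x → push 5. Stack: [5]
RETURN_VALUE → return 5.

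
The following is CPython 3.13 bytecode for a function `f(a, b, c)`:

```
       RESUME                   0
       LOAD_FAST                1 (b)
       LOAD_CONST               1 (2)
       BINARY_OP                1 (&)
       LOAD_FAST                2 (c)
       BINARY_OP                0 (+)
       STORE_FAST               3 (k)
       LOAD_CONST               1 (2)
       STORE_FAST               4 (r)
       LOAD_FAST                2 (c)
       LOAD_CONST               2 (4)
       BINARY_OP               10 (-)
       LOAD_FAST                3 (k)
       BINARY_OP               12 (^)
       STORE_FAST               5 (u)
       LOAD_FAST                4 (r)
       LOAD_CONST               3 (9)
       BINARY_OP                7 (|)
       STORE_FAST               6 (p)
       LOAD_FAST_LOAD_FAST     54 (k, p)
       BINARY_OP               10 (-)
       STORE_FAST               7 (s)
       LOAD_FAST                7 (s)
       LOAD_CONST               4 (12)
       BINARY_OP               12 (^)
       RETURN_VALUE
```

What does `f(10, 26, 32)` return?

27

LOAD_FAST b → push 26. Stack: [26]
LOAD_CONST → push 2. Stack: [26, 2]
BINARY_OP & → 26 & 2 = 2. Stack: [2]
LOAD_FAST c → push 32. Stack: [2, 32]
BINARY_OP + → 2 + 32 = 34. Stack: [34]
STORE_FAST k → k=34. Stack: []
LOAD_CONST → push 2. Stack: [2]
STORE_FAST r → r=2. Stack: []
LOAD_FAST c → push 32. Stack: [32]
LOAD_CONST → push 4. Stack: [32, 4]
BINARY_OP - → 32 - 4 = 28. Stack: [28]
LOAD_FAST k → push 34. Stack: [28, 34]
BINARY_OP ^ → 28 ^ 34 = 62. Stack: [62]
STORE_FAST u → u=62. Stack: []
LOAD_FAST r → push 2. Stack: [2]
LOAD_CONST → push 9. Stack: [2, 9]
BINARY_OP | → 2 | 9 = 11. Stack: [11]
STORE_FAST p → p=11. Stack: []
LOAD_FAST_LOAD_FAST k,p → push 34,11. Stack: [34, 11]
BINARY_OP - → 34 - 11 = 23. Stack: [23]
STORE_FAST s → s=23. Stack: []
LOAD_FAST s → push 23. Stack: [23]
LOAD_CONST → push 12. Stack: [23, 12]
BINARY_OP ^ → 23 ^ 12 = 27. Stack: [27]
RETURN_VALUE → return 27.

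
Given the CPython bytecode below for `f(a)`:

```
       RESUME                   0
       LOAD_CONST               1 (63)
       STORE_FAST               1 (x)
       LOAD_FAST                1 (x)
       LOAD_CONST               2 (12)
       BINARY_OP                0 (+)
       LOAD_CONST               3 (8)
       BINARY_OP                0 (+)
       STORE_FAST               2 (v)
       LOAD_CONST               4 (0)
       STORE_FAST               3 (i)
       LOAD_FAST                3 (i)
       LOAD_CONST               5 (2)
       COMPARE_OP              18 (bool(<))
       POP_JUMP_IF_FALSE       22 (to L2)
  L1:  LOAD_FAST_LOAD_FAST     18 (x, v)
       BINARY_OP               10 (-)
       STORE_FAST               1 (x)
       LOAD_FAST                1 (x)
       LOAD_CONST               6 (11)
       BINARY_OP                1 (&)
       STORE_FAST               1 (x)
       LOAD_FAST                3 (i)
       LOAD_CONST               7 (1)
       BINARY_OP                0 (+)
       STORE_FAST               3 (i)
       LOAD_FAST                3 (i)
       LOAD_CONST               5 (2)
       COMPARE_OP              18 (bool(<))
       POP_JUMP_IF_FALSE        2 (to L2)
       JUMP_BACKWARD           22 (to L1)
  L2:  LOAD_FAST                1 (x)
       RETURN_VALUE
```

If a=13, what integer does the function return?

LOAD_CONST → push 63. Stack: [63]
STORE_FAST x → x=63. Stack: []
LOAD_FAST x → push 63. Stack: [63]
LOAD_CONST → push 12. Stack: [63, 12]
BINARY_OP + → 63 + 12 = 75. Stack: [75]
LOAD_CONST → push 8. Stack: [75, 8]
BINARY_OP + → 75 + 8 = 83. Stack: [83]
STORE_FAST v → v=83. Stack: []
LOAD_CONST → push 0. Stack: [0]
STORE_FAST i → i=0. Stack: []
LOAD_FAST i → push 0. Stack: [0]
LOAD_CONST → push 2. Stack: [0, 2]
COMPARE_OP bool(<) → 0 vs 2 = True. Stack: [True]
POP_JUMP_IF_FALSE → pop True; no jump. Stack: []
LOAD_FAST_LOAD_FAST x,v → push 63,83. Stack: [63, 83]
BINARY_OP - → 63 - 83 = -20. Stack: [-20]
STORE_FAST x → x=-20. Stack: []
LOAD_FAST x → push -20. Stack: [-20]
LOAD_CONST → push 11. Stack: [-20, 11]
BINARY_OP & → -20 & 11 = 8. Stack: [8]
STORE_FAST x → x=8. Stack: []
LOAD_FAST i → push 0. Stack: [0]
LOAD_CONST → push 1. Stack: [0, 1]
BINARY_OP + → 0 + 1 = 1. Stack: [1]
STORE_FAST i → i=1. Stack: []
LOAD_FAST i → push 1. Stack: [1]
LOAD_CONST → push 2. Stack: [1, 2]
COMPARE_OP bool(<) → 1 vs 2 = True. Stack: [True]
POP_JUMP_IF_FALSE → pop True; no jump. Stack: []
LOAD_FAST_LOAD_FAST x,v → push 8,83. Stack: [8, 83]
BINARY_OP - → 8 - 83 = -75. Stack: [-75]
STORE_FAST x → x=-75. Stack: []
LOAD_FAST x → push -75. Stack: [-75]
LOAD_CONST → push 11. Stack: [-75, 11]
BINARY_OP & → -75 & 11 = 1. Stack: [1]
STORE_FAST x → x=1. Stack: []
LOAD_FAST i → push 1. Stack: [1]
LOAD_CONST → push 1. Stack: [1, 1]
BINARY_OP + → 1 + 1 = 2. Stack: [2]
STORE_FAST i → i=2. Stack: []
LOAD_FAST i → push 2. Stack: [2]
LOAD_CONST → push 2. Stack: [2, 2]
COMPARE_OP bool(<) → 2 vs 2 = False. Stack: [False]
POP_JUMP_IF_FALSE → pop False; jump. Stack: []
LOAD_FAST x → push 1. Stack: [1]
RETURN_VALUE → return 1.

1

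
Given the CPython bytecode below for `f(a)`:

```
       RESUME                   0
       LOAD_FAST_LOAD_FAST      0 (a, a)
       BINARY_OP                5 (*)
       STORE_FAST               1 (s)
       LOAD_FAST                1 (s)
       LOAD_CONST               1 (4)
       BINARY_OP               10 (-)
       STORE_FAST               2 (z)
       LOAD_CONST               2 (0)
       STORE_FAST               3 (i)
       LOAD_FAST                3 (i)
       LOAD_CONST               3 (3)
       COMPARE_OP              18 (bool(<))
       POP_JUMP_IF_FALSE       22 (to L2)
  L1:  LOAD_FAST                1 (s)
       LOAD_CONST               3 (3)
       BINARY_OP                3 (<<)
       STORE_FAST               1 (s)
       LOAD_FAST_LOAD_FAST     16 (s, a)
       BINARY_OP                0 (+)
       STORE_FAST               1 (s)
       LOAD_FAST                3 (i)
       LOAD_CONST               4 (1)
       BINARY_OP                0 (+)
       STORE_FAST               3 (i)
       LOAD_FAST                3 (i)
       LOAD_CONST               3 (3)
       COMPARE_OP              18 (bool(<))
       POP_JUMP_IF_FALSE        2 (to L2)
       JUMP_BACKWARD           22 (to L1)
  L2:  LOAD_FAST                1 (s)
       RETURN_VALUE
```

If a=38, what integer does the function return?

LOAD_FAST_LOAD_FAST a,a → push 38,38. Stack: [38, 38]
BINARY_OP * → 38 * 38 = 1444. Stack: [1444]
STORE_FAST s → s=1444. Stack: []
LOAD_FAST s → push 1444. Stack: [1444]
LOAD_CONST → push 4. Stack: [1444, 4]
BINARY_OP - → 1444 - 4 = 1440. Stack: [1440]
STORE_FAST z → z=1440. Stack: []
LOAD_CONST → push 0. Stack: [0]
STORE_FAST i → i=0. Stack: []
LOAD_FAST i → push 0. Stack: [0]
LOAD_CONST → push 3. Stack: [0, 3]
COMPARE_OP bool(<) → 0 vs 3 = True. Stack: [True]
POP_JUMP_IF_FALSE → pop True; no jump. Stack: []
LOAD_FAST s → push 1444. Stack: [1444]
LOAD_CONST → push 3. Stack: [1444, 3]
BINARY_OP << → 1444 << 3 = 11552. Stack: [11552]
STORE_FAST s → s=11552. Stack: []
LOAD_FAST_LOAD_FAST s,a → push 11552,38. Stack: [11552, 38]
BINARY_OP + → 11552 + 38 = 11590. Stack: [11590]
STORE_FAST s → s=11590. Stack: []
LOAD_FAST i → push 0. Stack: [0]
LOAD_CONST → push 1. Stack: [0, 1]
BINARY_OP + → 0 + 1 = 1. Stack: [1]
STORE_FAST i → i=1. Stack: []
LOAD_FAST i → push 1. Stack: [1]
LOAD_CONST → push 3. Stack: [1, 3]
COMPARE_OP bool(<) → 1 vs 3 = True. Stack: [True]
POP_JUMP_IF_FALSE → pop True; no jump. Stack: []
LOAD_FAST s → push 11590. Stack: [11590]
LOAD_CONST → push 3. Stack: [11590, 3]
BINARY_OP << → 11590 << 3 = 92720. Stack: [92720]
STORE_FAST s → s=92720. Stack: []
LOAD_FAST_LOAD_FAST s,a → push 92720,38. Stack: [92720, 38]
BINARY_OP + → 92720 + 38 = 92758. Stack: [92758]
STORE_FAST s → s=92758. Stack: []
LOAD_FAST i → push 1. Stack: [1]
LOAD_CONST → push 1. Stack: [1, 1]
BINARY_OP + → 1 + 1 = 2. Stack: [2]
STORE_FAST i → i=2. Stack: []
LOAD_FAST i → push 2. Stack: [2]
LOAD_CONST → push 3. Stack: [2, 3]
COMPARE_OP bool(<) → 2 vs 3 = True. Stack: [True]
POP_JUMP_IF_FALSE → pop True; no jump. Stack: []
LOAD_FAST s → push 92758. Stack: [92758]
LOAD_CONST → push 3. Stack: [92758, 3]
BINARY_OP << → 92758 << 3 = 742064. Stack: [742064]
STORE_FAST s → s=742064. Stack: []
LOAD_FAST_LOAD_FAST s,a → push 742064,38. Stack: [742064, 38]
BINARY_OP + → 742064 + 38 = 742102. Stack: [742102]
STORE_FAST s → s=742102. Stack: []
LOAD_FAST i → push 2. Stack: [2]
LOAD_CONST → push 1. Stack: [2, 1]
BINARY_OP + → 2 + 1 = 3. Stack: [3]
STORE_FAST i → i=3. Stack: []
LOAD_FAST i → push 3. Stack: [3]
LOAD_CONST → push 3. Stack: [3, 3]
COMPARE_OP bool(<) → 3 vs 3 = False. Stack: [False]
POP_JUMP_IF_FALSE → pop False; jump. Stack: []
LOAD_FAST s → push 742102. Stack: [742102]
RETURN_VALUE → return 742102.

742102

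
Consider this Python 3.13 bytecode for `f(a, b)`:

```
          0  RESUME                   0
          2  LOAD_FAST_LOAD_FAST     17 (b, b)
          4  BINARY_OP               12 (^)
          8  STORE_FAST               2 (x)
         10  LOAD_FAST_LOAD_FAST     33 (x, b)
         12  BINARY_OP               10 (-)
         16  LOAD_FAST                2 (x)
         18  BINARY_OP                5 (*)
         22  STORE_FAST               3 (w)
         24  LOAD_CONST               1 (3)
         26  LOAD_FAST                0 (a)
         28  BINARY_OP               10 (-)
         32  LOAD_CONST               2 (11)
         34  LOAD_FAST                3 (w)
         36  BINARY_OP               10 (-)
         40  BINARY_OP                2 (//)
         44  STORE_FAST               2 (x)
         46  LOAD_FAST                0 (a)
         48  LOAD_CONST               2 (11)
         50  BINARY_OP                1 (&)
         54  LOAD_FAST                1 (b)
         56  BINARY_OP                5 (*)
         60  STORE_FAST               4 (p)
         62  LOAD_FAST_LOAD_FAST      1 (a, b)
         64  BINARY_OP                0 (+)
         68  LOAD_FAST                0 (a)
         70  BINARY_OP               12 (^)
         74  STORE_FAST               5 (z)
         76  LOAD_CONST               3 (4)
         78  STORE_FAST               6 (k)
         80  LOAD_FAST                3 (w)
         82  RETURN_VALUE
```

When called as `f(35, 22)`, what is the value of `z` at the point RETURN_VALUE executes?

LOAD_FAST_LOAD_FAST b,b → push 22,22. Stack: [22, 22]
BINARY_OP ^ → 22 ^ 22 = 0. Stack: [0]
STORE_FAST x → x=0. Stack: []
LOAD_FAST_LOAD_FAST x,b → push 0,22. Stack: [0, 22]
BINARY_OP - → 0 - 22 = -22. Stack: [-22]
LOAD_FAST x → push 0. Stack: [-22, 0]
BINARY_OP * → -22 * 0 = 0. Stack: [0]
STORE_FAST w → w=0. Stack: []
LOAD_CONST → push 3. Stack: [3]
LOAD_FAST a → push 35. Stack: [3, 35]
BINARY_OP - → 3 - 35 = -32. Stack: [-32]
LOAD_CONST → push 11. Stack: [-32, 11]
LOAD_FAST w → push 0. Stack: [-32, 11, 0]
BINARY_OP - → 11 - 0 = 11. Stack: [-32, 11]
BINARY_OP // → -32 // 11 = -3. Stack: [-3]
STORE_FAST x → x=-3. Stack: []
LOAD_FAST a → push 35. Stack: [35]
LOAD_CONST → push 11. Stack: [35, 11]
BINARY_OP & → 35 & 11 = 3. Stack: [3]
LOAD_FAST b → push 22. Stack: [3, 22]
BINARY_OP * → 3 * 22 = 66. Stack: [66]
STORE_FAST p → p=66. Stack: []
LOAD_FAST_LOAD_FAST a,b → push 35,22. Stack: [35, 22]
BINARY_OP + → 35 + 22 = 57. Stack: [57]
LOAD_FAST a → push 35. Stack: [57, 35]
BINARY_OP ^ → 57 ^ 35 = 26. Stack: [26]
STORE_FAST z → z=26. Stack: []
LOAD_CONST → push 4. Stack: [4]
STORE_FAST k → k=4. Stack: []
LOAD_FAST w → push 0. Stack: [0]
RETURN_VALUE → return 0.

26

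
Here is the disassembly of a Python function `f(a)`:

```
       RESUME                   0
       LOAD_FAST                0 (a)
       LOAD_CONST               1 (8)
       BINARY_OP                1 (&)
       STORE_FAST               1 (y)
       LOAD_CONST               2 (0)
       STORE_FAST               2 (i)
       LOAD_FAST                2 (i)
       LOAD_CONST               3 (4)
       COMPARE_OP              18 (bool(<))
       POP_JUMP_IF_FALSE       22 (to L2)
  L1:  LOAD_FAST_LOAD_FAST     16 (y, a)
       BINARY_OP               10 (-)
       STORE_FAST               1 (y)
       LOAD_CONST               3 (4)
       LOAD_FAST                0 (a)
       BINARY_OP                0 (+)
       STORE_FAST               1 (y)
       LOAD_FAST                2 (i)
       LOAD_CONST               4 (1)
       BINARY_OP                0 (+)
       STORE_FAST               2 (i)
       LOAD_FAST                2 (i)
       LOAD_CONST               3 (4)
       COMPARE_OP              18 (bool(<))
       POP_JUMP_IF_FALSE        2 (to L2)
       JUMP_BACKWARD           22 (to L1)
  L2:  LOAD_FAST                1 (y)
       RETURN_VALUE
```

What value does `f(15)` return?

19

LOAD_FAST a → push 15
LOAD_CONST → push 8
BINARY_OP & → 15 & 8 = 8
STORE_FAST y → y=8
LOAD_CONST → push 0
STORE_FAST i → i=0
LOAD_FAST i → push 0
LOAD_CONST → push 4
COMPARE_OP bool(<) → 0 vs 4 = True
POP_JUMP_IF_FALSE → pop True; no jump
LOAD_FAST_LOAD_FAST y,a → push 8,15
BINARY_OP - → 8 - 15 = -7
STORE_FAST y → y=-7
LOAD_CONST → push 4
LOAD_FAST a → push 15
BINARY_OP + → 4 + 15 = 19
STORE_FAST y → y=19
LOAD_FAST i → push 0
LOAD_CONST → push 1
BINARY_OP + → 0 + 1 = 1
STORE_FAST i → i=1
LOAD_FAST i → push 1
LOAD_CONST → push 4
COMPARE_OP bool(<) → 1 vs 4 = True
POP_JUMP_IF_FALSE → pop True; no jump
LOAD_FAST_LOAD_FAST y,a → push 19,15
BINARY_OP - → 19 - 15 = 4
STORE_FAST y → y=4
LOAD_CONST → push 4
LOAD_FAST a → push 15
BINARY_OP + → 4 + 15 = 19
STORE_FAST y → y=19
LOAD_FAST i → push 1
LOAD_CONST → push 1
BINARY_OP + → 1 + 1 = 2
STORE_FAST i → i=2
LOAD_FAST i → push 2
LOAD_CONST → push 4
COMPARE_OP bool(<) → 2 vs 4 = True
POP_JUMP_IF_FALSE → pop True; no jump
LOAD_FAST_LOAD_FAST y,a → push 19,15
BINARY_OP - → 19 - 15 = 4
STORE_FAST y → y=4
LOAD_CONST → push 4
LOAD_FAST a → push 15
BINARY_OP + → 4 + 15 = 19
STORE_FAST y → y=19
LOAD_FAST i → push 2
LOAD_CONST → push 1
BINARY_OP + → 2 + 1 = 3
STORE_FAST i → i=3
LOAD_FAST i → push 3
LOAD_CONST → push 4
COMPARE_OP bool(<) → 3 vs 4 = True
POP_JUMP_IF_FALSE → pop True; no jump
LOAD_FAST_LOAD_FAST y,a → push 19,15
BINARY_OP - → 19 - 15 = 4
STORE_FAST y → y=4
LOAD_CONST → push 4
LOAD_FAST a → push 15
BINARY_OP + → 4 + 15 = 19
STORE_FAST y → y=19
LOAD_FAST i → push 3
LOAD_CONST → push 1
BINARY_OP + → 3 + 1 = 4
STORE_FAST i → i=4
LOAD_FAST i → push 4
LOAD_CONST → push 4
COMPARE_OP bool(<) → 4 vs 4 = False
POP_JUMP_IF_FALSE → pop False; jump
LOAD_FAST y → push 19
RETURN_VALUE → return 19.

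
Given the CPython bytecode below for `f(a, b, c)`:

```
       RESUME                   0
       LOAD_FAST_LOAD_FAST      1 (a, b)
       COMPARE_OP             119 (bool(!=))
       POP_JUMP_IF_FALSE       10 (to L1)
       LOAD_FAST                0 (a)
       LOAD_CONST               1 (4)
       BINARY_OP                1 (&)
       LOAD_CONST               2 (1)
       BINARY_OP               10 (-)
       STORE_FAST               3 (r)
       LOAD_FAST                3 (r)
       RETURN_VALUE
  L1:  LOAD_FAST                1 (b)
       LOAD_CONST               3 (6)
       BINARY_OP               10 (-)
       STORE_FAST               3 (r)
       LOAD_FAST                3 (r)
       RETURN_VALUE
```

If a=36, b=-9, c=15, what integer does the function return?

3

LOAD_FAST_LOAD_FAST a,b → push 36,-9. Stack: [36, -9]
COMPARE_OP bool(!=) → 36 vs -9 = True. Stack: [True]
POP_JUMP_IF_FALSE → pop True; no jump. Stack: []
LOAD_FAST a → push 36. Stack: [36]
LOAD_CONST → push 4. Stack: [36, 4]
BINARY_OP & → 36 & 4 = 4. Stack: [4]
LOAD_CONST → push 1. Stack: [4, 1]
BINARY_OP - → 4 - 1 = 3. Stack: [3]
STORE_FAST r → r=3. Stack: []
LOAD_FAST r → push 3. Stack: [3]
RETURN_VALUE → return 3.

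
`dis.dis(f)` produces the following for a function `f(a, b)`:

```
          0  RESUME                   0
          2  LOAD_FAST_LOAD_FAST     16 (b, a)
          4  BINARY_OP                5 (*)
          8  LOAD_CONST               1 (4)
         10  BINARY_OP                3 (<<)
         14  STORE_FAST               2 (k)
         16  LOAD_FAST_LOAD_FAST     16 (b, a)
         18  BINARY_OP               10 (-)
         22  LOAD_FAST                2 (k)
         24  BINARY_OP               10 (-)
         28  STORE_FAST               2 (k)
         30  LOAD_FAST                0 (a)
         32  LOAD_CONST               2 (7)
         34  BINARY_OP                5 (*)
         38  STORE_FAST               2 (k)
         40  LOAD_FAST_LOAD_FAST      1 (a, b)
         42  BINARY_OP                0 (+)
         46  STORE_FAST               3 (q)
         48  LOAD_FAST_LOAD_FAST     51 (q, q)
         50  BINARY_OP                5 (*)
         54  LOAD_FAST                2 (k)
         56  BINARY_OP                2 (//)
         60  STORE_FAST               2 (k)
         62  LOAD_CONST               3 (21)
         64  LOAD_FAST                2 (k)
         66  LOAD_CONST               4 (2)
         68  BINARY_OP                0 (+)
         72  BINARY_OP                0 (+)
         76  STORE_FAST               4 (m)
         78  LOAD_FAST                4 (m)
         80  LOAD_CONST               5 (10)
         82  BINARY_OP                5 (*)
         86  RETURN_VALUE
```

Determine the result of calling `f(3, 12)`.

LOAD_FAST_LOAD_FAST b,a → push 12,3. Stack: [12, 3]
BINARY_OP * → 12 * 3 = 36. Stack: [36]
LOAD_CONST → push 4. Stack: [36, 4]
BINARY_OP << → 36 << 4 = 576. Stack: [576]
STORE_FAST k → k=576. Stack: []
LOAD_FAST_LOAD_FAST b,a → push 12,3. Stack: [12, 3]
BINARY_OP - → 12 - 3 = 9. Stack: [9]
LOAD_FAST k → push 576. Stack: [9, 576]
BINARY_OP - → 9 - 576 = -567. Stack: [-567]
STORE_FAST k → k=-567. Stack: []
LOAD_FAST a → push 3. Stack: [3]
LOAD_CONST → push 7. Stack: [3, 7]
BINARY_OP * → 3 * 7 = 21. Stack: [21]
STORE_FAST k → k=21. Stack: []
LOAD_FAST_LOAD_FAST a,b → push 3,12. Stack: [3, 12]
BINARY_OP + → 3 + 12 = 15. Stack: [15]
STORE_FAST q → q=15. Stack: []
LOAD_FAST_LOAD_FAST q,q → push 15,15. Stack: [15, 15]
BINARY_OP * → 15 * 15 = 225. Stack: [225]
LOAD_FAST k → push 21. Stack: [225, 21]
BINARY_OP // → 225 // 21 = 10. Stack: [10]
STORE_FAST k → k=10. Stack: []
LOAD_CONST → push 21. Stack: [21]
LOAD_FAST k → push 10. Stack: [21, 10]
LOAD_CONST → push 2. Stack: [21, 10, 2]
BINARY_OP + → 10 + 2 = 12. Stack: [21, 12]
BINARY_OP + → 21 + 12 = 33. Stack: [33]
STORE_FAST m → m=33. Stack: []
LOAD_FAST m → push 33. Stack: [33]
LOAD_CONST → push 10. Stack: [33, 10]
BINARY_OP * → 33 * 10 = 330. Stack: [330]
RETURN_VALUE → return 330.

330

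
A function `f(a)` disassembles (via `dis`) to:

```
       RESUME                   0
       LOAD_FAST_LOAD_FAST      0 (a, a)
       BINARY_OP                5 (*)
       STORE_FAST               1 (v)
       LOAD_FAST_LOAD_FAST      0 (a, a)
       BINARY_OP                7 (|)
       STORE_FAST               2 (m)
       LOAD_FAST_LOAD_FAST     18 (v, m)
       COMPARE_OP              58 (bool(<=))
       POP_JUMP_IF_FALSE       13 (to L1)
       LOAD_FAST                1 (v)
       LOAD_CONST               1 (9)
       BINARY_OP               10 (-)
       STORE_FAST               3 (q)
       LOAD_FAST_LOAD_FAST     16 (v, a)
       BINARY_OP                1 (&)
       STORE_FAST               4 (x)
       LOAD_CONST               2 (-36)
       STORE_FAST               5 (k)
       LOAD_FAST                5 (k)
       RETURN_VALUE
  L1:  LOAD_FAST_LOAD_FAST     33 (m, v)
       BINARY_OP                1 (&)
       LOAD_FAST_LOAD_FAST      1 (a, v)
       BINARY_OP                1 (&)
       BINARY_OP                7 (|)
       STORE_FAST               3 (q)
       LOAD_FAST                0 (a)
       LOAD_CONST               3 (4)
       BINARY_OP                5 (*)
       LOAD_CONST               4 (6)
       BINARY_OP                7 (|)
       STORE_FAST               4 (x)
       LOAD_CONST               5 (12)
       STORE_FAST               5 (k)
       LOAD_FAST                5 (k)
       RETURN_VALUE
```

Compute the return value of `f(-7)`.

12

LOAD_FAST_LOAD_FAST a,a → push -7,-7. Stack: [-7, -7]
BINARY_OP * → -7 * -7 = 49. Stack: [49]
STORE_FAST v → v=49. Stack: []
LOAD_FAST_LOAD_FAST a,a → push -7,-7. Stack: [-7, -7]
BINARY_OP | → -7 | -7 = -7. Stack: [-7]
STORE_FAST m → m=-7. Stack: []
LOAD_FAST_LOAD_FAST v,m → push 49,-7. Stack: [49, -7]
COMPARE_OP bool(<=) → 49 vs -7 = False. Stack: [False]
POP_JUMP_IF_FALSE → pop False; jump. Stack: []
LOAD_FAST_LOAD_FAST m,v → push -7,49. Stack: [-7, 49]
BINARY_OP & → -7 & 49 = 49. Stack: [49]
LOAD_FAST_LOAD_FAST a,v → push -7,49. Stack: [49, -7, 49]
BINARY_OP & → -7 & 49 = 49. Stack: [49, 49]
BINARY_OP | → 49 | 49 = 49. Stack: [49]
STORE_FAST q → q=49. Stack: []
LOAD_FAST a → push -7. Stack: [-7]
LOAD_CONST → push 4. Stack: [-7, 4]
BINARY_OP * → -7 * 4 = -28. Stack: [-28]
LOAD_CONST → push 6. Stack: [-28, 6]
BINARY_OP | → -28 | 6 = -26. Stack: [-26]
STORE_FAST x → x=-26. Stack: []
LOAD_CONST → push 12. Stack: [12]
STORE_FAST k → k=12. Stack: []
LOAD_FAST k → push 12. Stack: [12]
RETURN_VALUE → return 12.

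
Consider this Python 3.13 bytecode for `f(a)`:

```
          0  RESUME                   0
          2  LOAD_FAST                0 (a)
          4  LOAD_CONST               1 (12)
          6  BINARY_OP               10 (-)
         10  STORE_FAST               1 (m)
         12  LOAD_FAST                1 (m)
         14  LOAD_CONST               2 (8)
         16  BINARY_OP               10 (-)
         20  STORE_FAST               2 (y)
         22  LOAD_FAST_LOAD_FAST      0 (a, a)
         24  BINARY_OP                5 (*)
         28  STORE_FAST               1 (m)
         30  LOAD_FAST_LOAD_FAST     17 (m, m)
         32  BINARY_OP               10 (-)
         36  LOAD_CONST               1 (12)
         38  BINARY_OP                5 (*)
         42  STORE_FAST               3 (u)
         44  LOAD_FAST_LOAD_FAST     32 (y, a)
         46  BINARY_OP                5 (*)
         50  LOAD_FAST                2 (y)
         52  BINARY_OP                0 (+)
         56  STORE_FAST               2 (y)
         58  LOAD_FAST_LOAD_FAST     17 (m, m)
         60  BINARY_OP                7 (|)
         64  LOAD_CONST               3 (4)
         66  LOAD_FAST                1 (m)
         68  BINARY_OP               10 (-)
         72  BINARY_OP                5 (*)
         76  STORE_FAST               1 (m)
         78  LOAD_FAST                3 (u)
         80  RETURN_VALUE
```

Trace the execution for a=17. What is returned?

LOAD_FAST a → push 17. Stack: [17]
LOAD_CONST → push 12. Stack: [17, 12]
BINARY_OP - → 17 - 12 = 5. Stack: [5]
STORE_FAST m → m=5. Stack: []
LOAD_FAST m → push 5. Stack: [5]
LOAD_CONST → push 8. Stack: [5, 8]
BINARY_OP - → 5 - 8 = -3. Stack: [-3]
STORE_FAST y → y=-3. Stack: []
LOAD_FAST_LOAD_FAST a,a → push 17,17. Stack: [17, 17]
BINARY_OP * → 17 * 17 = 289. Stack: [289]
STORE_FAST m → m=289. Stack: []
LOAD_FAST_LOAD_FAST m,m → push 289,289. Stack: [289, 289]
BINARY_OP - → 289 - 289 = 0. Stack: [0]
LOAD_CONST → push 12. Stack: [0, 12]
BINARY_OP * → 0 * 12 = 0. Stack: [0]
STORE_FAST u → u=0. Stack: []
LOAD_FAST_LOAD_FAST y,a → push -3,17. Stack: [-3, 17]
BINARY_OP * → -3 * 17 = -51. Stack: [-51]
LOAD_FAST y → push -3. Stack: [-51, -3]
BINARY_OP + → -51 + -3 = -54. Stack: [-54]
STORE_FAST y → y=-54. Stack: []
LOAD_FAST_LOAD_FAST m,m → push 289,289. Stack: [289, 289]
BINARY_OP | → 289 | 289 = 289. Stack: [289]
LOAD_CONST → push 4. Stack: [289, 4]
LOAD_FAST m → push 289. Stack: [289, 4, 289]
BINARY_OP - → 4 - 289 = -285. Stack: [289, -285]
BINARY_OP * → 289 * -285 = -82365. Stack: [-82365]
STORE_FAST m → m=-82365. Stack: []
LOAD_FAST u → push 0. Stack: [0]
RETURN_VALUE → return 0.

0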